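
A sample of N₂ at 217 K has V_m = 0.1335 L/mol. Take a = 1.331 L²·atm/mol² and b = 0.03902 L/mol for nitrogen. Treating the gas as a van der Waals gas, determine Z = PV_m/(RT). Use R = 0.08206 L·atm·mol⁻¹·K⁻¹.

Z ≈ 0.8531

P = RT/(V_m − b) − a/V_m² = (0.08206)(217)/(0.1335 − 0.03902) − 1.331/(0.1335)²
  = 17.807/0.094480 − 74.682 = 188.47 − 74.682 = 113.79 atm
Z = PV_m/(RT) = (113.79)(0.1335)/((0.08206)(217)) = 15.191/17.807 = 0.8531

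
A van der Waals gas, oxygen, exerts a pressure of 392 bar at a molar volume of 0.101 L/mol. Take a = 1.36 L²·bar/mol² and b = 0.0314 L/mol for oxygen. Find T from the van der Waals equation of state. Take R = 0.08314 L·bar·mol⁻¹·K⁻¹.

T ≈ 439.8 K

T = (P + a/V_m²)(V_m − b)/R
P + a/V_m² = 392 + 1.36/(0.101)² = 525.32 bar
V_m − b = 0.101 − 0.0314 = 0.069600 L/mol
T = (525.32)(0.069600)/0.08314 = 439.8 K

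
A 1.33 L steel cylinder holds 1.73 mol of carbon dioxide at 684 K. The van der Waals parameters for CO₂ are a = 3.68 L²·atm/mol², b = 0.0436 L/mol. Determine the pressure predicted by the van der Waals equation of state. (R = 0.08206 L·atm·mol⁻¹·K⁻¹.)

P = nRT/(V − nb) − a n²/V²
nRT/(V − nb) = (1.73)(0.08206)(684)/(1.33 − 1.73×0.0436) = 97.103/1.2546 = 77.398 atm
a n²/V² = (3.68)(1.73)²/(1.33)² = 6.2264 atm
P = 77.398 − 6.2264 = 71.17 atm

P ≈ 71.17 atm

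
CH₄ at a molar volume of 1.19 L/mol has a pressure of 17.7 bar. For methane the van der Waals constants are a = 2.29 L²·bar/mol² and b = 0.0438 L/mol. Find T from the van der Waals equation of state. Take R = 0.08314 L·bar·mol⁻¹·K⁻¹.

T = (P + a/V_m²)(V_m − b)/R
P + a/V_m² = 17.7 + 2.29/(1.19)² = 19.317 bar
V_m − b = 1.19 − 0.0438 = 1.1462 L/mol
T = (19.317)(1.1462)/0.08314 = 266.3 K

T ≈ 266.3 K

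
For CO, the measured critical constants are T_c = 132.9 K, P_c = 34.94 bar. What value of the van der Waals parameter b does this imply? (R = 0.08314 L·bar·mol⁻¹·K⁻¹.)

b ≈ 0.03953 L/mol

From T_c = 8a/(27Rb) and P_c = a/(27b²): b = R T_c/(8 P_c).
b = (0.08314)(132.9)/(8×34.94) = 11.049/279.52 = 0.03953 L/mol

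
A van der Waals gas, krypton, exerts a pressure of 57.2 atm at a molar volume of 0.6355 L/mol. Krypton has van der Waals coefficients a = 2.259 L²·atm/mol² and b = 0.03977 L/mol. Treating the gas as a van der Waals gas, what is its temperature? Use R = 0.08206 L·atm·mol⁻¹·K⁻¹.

T ≈ 455.9 K

T = (P + a/V_m²)(V_m − b)/R
P + a/V_m² = 57.2 + 2.259/(0.6355)² = 62.794 atm
V_m − b = 0.6355 − 0.03977 = 0.59573 L/mol
T = (62.794)(0.59573)/0.08206 = 455.9 K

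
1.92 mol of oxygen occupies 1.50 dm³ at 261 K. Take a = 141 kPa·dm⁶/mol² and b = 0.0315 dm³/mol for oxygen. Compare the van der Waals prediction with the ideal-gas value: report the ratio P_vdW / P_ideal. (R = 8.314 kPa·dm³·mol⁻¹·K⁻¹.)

P_vdW / P_ideal ≈ 0.9588

Ideal: P_ideal = nRT/V = (1.92)(8.314)(261)/1.50 = 2777.54 kPa
vdW: P = nRT/(V − nb) − a n²/V² = 4166.31/1.43952 − 519.782/2.25000 = 2894.24 − 231.014 = 2663.23 kPa
Ratio = 2663.23/2777.54 = 0.9588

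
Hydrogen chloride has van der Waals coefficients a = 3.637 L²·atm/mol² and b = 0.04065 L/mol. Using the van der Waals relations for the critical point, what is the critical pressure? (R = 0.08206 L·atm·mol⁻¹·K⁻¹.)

P_c ≈ 81.52 atm

For a van der Waals gas, P_c = a/(27b²).
P_c = 3.637/(27×(0.04065)²) = 3.637/0.044615 = 81.52 atm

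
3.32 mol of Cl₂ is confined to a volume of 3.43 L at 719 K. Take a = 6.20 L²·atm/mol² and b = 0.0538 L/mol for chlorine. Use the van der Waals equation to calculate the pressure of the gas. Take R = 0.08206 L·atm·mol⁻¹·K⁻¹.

P ≈ 54.44 atm

P = nRT/(V − nb) − a n²/V²
nRT/(V − nb) = (3.32)(0.08206)(719)/(3.43 − 3.32×0.0538) = 195.88/3.2514 = 60.245 atm
a n²/V² = (6.20)(3.32)²/(3.43)² = 5.8087 atm
P = 60.245 − 5.8087 = 54.44 atm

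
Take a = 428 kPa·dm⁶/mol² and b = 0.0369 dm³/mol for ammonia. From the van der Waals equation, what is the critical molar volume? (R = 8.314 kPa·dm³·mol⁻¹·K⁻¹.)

For a van der Waals gas, V_m,c = 3b.
V_m,c = 3×0.0369 = 0.1107 dm³/mol

V_m,c ≈ 0.1107 dm³/mol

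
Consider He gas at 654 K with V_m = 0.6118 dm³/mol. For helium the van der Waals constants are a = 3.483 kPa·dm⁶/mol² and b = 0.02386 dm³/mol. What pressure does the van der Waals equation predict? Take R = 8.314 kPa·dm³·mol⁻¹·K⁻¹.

P = RT/(V_m − b) − a/V_m²
RT/(V_m − b) = (8.314)(654)/(0.6118 − 0.02386) = 5437.4/0.58794 = 9248.2 kPa
a/V_m² = 3.483/(0.6118)² = 9.3054 kPa
P = 9248.2 − 9.3054 = 9239 kPa

P ≈ 9239 kPa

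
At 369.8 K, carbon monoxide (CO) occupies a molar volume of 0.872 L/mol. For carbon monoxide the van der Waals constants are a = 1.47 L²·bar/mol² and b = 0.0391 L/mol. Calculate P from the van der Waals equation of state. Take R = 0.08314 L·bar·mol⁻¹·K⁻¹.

P = RT/(V_m − b) − a/V_m²
RT/(V_m − b) = (0.08314)(369.8)/(0.872 − 0.0391) = 30.745/0.83290 = 36.913 bar
a/V_m² = 1.47/(0.872)² = 1.9332 bar
P = 36.913 − 1.9332 = 34.98 bar

P ≈ 34.98 bar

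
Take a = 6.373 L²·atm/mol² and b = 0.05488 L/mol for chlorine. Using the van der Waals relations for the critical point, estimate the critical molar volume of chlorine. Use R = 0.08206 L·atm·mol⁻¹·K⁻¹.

V_m,c ≈ 0.1646 L/mol

For a van der Waals gas, V_m,c = 3b.
V_m,c = 3×0.05488 = 0.1646 L/mol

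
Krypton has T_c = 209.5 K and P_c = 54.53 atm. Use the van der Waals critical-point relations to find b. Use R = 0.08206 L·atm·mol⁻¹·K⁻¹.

From T_c = 8a/(27Rb) and P_c = a/(27b²): b = R T_c/(8 P_c).
b = (0.08206)(209.5)/(8×54.53) = 17.192/436.24 = 0.03941 L/mol

b ≈ 0.03941 L/mol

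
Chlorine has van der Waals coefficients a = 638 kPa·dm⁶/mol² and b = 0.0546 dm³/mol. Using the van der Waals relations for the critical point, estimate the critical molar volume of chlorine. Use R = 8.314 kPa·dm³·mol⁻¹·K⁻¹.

V_m,c ≈ 0.1638 dm³/mol

For a van der Waals gas, V_m,c = 3b.
V_m,c = 3×0.0546 = 0.1638 dm³/mol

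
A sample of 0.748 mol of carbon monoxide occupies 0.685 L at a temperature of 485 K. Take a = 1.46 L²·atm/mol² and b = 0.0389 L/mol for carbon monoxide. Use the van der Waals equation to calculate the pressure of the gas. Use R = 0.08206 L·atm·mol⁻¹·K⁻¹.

P ≈ 43.65 atm

P = nRT/(V − nb) − a n²/V²
nRT/(V − nb) = (0.748)(0.08206)(485)/(0.685 − 0.748×0.0389) = 29.770/0.65590 = 45.388 atm
a n²/V² = (1.46)(0.748)²/(0.685)² = 1.7409 atm
P = 45.388 − 1.7409 = 43.65 atm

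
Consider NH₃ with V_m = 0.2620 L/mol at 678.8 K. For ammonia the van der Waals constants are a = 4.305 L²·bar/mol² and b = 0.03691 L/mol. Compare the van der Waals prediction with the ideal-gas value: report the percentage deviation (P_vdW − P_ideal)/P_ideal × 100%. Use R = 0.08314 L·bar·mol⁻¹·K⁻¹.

Ideal: P_ideal = RT/V_m = (0.08314)(678.8)/0.2620 = 215.402 bar
vdW: P = RT/(V_m − b) − a/V_m² = 56.4354/0.225090 − 4.305/0.0686440 = 250.724 − 62.7149 = 188.009 bar
% deviation = (188.009 − 215.402)/215.402 × 100% = -12.72%

-12.72 %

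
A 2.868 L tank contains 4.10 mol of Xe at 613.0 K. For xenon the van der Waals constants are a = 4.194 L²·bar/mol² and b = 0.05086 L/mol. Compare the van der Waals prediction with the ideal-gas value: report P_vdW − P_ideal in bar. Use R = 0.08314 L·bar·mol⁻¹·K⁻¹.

ΔP ≈ -2.858 bar

Ideal: P_ideal = nRT/V = (4.10)(0.08314)(613.0)/2.868 = 72.8577 bar
vdW: P = nRT/(V − nb) − a n²/V² = 208.956/2.65947 − 70.5011/8.22542 = 78.5705 − 8.57112 = 69.9994 bar
ΔP = 69.9994 − 72.8577 = -2.858 bar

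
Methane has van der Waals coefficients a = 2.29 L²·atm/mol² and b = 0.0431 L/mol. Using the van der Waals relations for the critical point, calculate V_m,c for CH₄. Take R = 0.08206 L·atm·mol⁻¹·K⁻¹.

V_m,c ≈ 0.1293 L/mol

For a van der Waals gas, V_m,c = 3b.
V_m,c = 3×0.0431 = 0.1293 L/mol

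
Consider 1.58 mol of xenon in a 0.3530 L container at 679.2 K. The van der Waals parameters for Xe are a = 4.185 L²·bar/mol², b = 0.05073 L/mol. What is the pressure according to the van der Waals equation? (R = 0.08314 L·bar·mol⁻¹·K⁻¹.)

P ≈ 243.2 bar

P = nRT/(V − nb) − a n²/V²
nRT/(V − nb) = (1.58)(0.08314)(679.2)/(0.3530 − 1.58×0.05073) = 89.221/0.27285 = 327.00 bar
a n²/V² = (4.185)(1.58)²/(0.3530)² = 83.842 bar
P = 327.00 − 83.842 = 243.2 bar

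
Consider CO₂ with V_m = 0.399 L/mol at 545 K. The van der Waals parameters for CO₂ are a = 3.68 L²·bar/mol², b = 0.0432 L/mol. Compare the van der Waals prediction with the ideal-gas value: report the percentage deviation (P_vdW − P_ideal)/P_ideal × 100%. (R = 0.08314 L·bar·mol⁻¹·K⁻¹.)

-8.21 %

Ideal: P_ideal = RT/V_m = (0.08314)(545)/0.399 = 113.562 bar
vdW: P = RT/(V_m − b) − a/V_m² = 45.3113/0.355800 − 3.68/0.159201 = 127.350 − 23.1154 = 104.235 bar
% deviation = (104.235 − 113.562)/113.562 × 100% = -8.21%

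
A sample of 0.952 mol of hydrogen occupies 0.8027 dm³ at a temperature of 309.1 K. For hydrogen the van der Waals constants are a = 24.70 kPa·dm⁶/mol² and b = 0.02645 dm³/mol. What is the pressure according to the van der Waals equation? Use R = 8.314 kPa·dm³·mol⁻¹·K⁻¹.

P ≈ 3112 kPa

P = nRT/(V − nb) − a n²/V²
nRT/(V − nb) = (0.952)(8.314)(309.1)/(0.8027 − 0.952×0.02645) = 2446.5/0.77752 = 3146.5 kPa
a n²/V² = (24.70)(0.952)²/(0.8027)² = 34.743 kPa
P = 3146.5 − 34.743 = 3112 kPa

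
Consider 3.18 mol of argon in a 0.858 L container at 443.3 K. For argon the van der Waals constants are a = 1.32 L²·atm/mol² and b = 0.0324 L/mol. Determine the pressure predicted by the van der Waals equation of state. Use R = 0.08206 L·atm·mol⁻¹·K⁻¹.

P = nRT/(V − nb) − a n²/V²
nRT/(V − nb) = (3.18)(0.08206)(443.3)/(0.858 − 3.18×0.0324) = 115.68/0.75497 = 153.22 atm
a n²/V² = (1.32)(3.18)²/(0.858)² = 18.132 atm
P = 153.22 − 18.132 = 135.1 atm

P ≈ 135.1 atm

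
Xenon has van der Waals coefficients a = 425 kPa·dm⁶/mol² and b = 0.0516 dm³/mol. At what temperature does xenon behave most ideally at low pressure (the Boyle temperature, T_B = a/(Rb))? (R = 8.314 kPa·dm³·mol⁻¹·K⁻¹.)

T_B ≈ 990.7 K

For a van der Waals gas the second virial coefficient B₂ = b − a/(RT) vanishes at T_B = a/(Rb).
T_B = 425/(8.314×0.0516) = 425/0.42900 = 990.7 K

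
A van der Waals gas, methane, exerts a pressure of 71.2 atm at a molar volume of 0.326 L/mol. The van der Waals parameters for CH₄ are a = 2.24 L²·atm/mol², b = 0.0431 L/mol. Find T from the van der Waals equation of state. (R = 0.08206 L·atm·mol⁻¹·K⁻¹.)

T = (P + a/V_m²)(V_m − b)/R
P + a/V_m² = 71.2 + 2.24/(0.326)² = 92.277 atm
V_m − b = 0.326 − 0.0431 = 0.28290 L/mol
T = (92.277)(0.28290)/0.08206 = 318.1 K

T ≈ 318.1 K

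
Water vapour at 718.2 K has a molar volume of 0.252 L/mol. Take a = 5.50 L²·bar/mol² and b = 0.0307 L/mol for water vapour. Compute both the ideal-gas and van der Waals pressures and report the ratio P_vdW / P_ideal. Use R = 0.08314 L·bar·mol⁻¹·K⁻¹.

Ideal: P_ideal = RT/V_m = (0.08314)(718.2)/0.252 = 236.949 bar
vdW: P = RT/(V_m − b) − a/V_m² = 59.7111/0.221300 − 5.50/0.0635040 = 269.820 − 86.6087 = 183.211 bar
Ratio = 183.211/236.949 = 0.7732

P_vdW / P_ideal ≈ 0.7732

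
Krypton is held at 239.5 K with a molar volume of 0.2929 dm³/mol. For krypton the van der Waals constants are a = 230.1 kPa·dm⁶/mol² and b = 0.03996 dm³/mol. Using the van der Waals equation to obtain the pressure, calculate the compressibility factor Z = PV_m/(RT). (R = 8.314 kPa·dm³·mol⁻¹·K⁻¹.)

Z ≈ 0.7635

P = RT/(V_m − b) − a/V_m² = (8.314)(239.5)/(0.2929 − 0.03996) − 230.1/(0.2929)²
  = 1991.2/0.25294 − 2682.1 = 7872.2 − 2682.1 = 5190.1 kPa
Z = PV_m/(RT) = (5190.1)(0.2929)/((8.314)(239.5)) = 1520.2/1991.2 = 0.7635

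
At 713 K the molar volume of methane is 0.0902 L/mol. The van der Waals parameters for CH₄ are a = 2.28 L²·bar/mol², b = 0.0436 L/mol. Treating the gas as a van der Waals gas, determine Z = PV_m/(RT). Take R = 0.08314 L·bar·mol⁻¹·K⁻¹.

P = RT/(V_m − b) − a/V_m² = (0.08314)(713)/(0.0902 − 0.0436) − 2.28/(0.0902)²
  = 59.279/0.046600 − 280.23 = 1272.1 − 280.23 = 991.9 bar
Z = PV_m/(RT) = (991.9)(0.0902)/((0.08314)(713)) = 89.469/59.279 = 1.509

Z ≈ 1.509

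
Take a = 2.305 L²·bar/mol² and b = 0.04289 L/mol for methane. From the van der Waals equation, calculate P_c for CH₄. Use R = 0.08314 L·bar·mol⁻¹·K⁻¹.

For a van der Waals gas, P_c = a/(27b²).
P_c = 2.305/(27×(0.04289)²) = 2.305/0.049668 = 46.41 bar

P_c ≈ 46.41 bar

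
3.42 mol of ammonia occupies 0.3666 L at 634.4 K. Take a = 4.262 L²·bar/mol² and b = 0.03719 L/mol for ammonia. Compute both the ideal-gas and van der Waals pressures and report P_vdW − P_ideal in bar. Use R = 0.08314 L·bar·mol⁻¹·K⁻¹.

ΔP ≈ -109.5 bar

Ideal: P_ideal = nRT/V = (3.42)(0.08314)(634.4)/0.3666 = 492.047 bar
vdW: P = nRT/(V − nb) − a n²/V² = 180.385/0.239410 − 49.8501/0.134396 = 753.456 − 370.920 = 382.536 bar
ΔP = 382.536 − 492.047 = -109.5 bar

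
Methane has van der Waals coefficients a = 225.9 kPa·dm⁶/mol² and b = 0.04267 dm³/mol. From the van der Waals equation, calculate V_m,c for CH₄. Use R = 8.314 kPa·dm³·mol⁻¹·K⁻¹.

V_m,c ≈ 0.1280 dm³/mol

For a van der Waals gas, V_m,c = 3b.
V_m,c = 3×0.04267 = 0.1280 dm³/mol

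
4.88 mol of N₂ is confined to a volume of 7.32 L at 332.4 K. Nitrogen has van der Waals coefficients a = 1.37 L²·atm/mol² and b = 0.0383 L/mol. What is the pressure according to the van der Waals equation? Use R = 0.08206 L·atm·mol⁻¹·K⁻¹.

P ≈ 18.05 atm

P = nRT/(V − nb) − a n²/V²
nRT/(V − nb) = (4.88)(0.08206)(332.4)/(7.32 − 4.88×0.0383) = 133.11/7.1331 = 18.661 atm
a n²/V² = (1.37)(4.88)²/(7.32)² = 0.60889 atm
P = 18.661 − 0.60889 = 18.05 atm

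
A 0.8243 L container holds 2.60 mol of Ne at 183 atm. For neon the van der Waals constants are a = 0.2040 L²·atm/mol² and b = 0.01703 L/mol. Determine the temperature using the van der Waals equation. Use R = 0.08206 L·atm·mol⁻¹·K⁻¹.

T ≈ 676.5 K

T = (P + a n²/V²)(V − nb)/(nR)
P + a n²/V² = 183 + (0.2040)(2.60)²/(0.8243)² = 185.03 atm
V − nb = 0.8243 − (2.60)(0.01703) = 0.78002 L
T = (185.03)(0.78002)/((2.60)(0.08206)) = 676.5 K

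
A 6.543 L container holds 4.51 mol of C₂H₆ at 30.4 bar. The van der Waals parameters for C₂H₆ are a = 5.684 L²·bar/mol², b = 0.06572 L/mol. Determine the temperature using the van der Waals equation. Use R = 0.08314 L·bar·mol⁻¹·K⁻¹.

T ≈ 551.4 K

T = (P + a n²/V²)(V − nb)/(nR)
P + a n²/V² = 30.4 + (5.684)(4.51)²/(6.543)² = 33.101 bar
V − nb = 6.543 − (4.51)(0.06572) = 6.2466 L
T = (33.101)(6.2466)/((4.51)(0.08314)) = 551.4 K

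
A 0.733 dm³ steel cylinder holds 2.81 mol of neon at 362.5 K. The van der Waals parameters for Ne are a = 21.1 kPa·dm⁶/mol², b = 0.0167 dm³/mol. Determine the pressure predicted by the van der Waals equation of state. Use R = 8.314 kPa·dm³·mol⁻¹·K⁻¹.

P ≈ 12034 kPa

P = nRT/(V − nb) − a n²/V²
nRT/(V − nb) = (2.81)(8.314)(362.5)/(0.733 − 2.81×0.0167) = 8468.8/0.68607 = 12344 kPa
a n²/V² = (21.1)(2.81)²/(0.733)² = 310.09 kPa
P = 12344 − 310.09 = 12034 kPa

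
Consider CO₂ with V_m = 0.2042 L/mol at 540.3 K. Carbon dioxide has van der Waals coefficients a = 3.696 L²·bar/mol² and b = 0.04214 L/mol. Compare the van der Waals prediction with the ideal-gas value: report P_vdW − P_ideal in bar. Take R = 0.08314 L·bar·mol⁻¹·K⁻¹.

ΔP ≈ -31.44 bar

Ideal: P_ideal = RT/V_m = (0.08314)(540.3)/0.2042 = 219.983 bar
vdW: P = RT/(V_m − b) − a/V_m² = 44.9205/0.162060 − 3.696/0.0416976 = 277.184 − 88.6382 = 188.546 bar
ΔP = 188.546 − 219.983 = -31.44 bar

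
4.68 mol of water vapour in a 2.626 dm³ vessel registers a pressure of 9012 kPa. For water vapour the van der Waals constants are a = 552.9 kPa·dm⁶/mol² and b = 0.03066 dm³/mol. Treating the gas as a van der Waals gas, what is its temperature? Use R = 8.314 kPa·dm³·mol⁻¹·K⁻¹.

T ≈ 687.0 K

T = (P + a n²/V²)(V − nb)/(nR)
P + a n²/V² = 9012 + (552.9)(4.68)²/(2.626)² = 10768 kPa
V − nb = 2.626 − (4.68)(0.03066) = 2.4825 dm³
T = (10768)(2.4825)/((4.68)(8.314)) = 687.0 K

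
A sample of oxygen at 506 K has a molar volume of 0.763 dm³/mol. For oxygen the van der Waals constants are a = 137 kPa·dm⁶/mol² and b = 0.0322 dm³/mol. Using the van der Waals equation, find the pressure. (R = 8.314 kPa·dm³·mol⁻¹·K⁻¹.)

P = RT/(V_m − b) − a/V_m²
RT/(V_m − b) = (8.314)(506)/(0.763 − 0.0322) = 4206.9/0.73080 = 5756.6 kPa
a/V_m² = 137/(0.763)² = 235.33 kPa
P = 5756.6 − 235.33 = 5521 kPa

P ≈ 5521 kPa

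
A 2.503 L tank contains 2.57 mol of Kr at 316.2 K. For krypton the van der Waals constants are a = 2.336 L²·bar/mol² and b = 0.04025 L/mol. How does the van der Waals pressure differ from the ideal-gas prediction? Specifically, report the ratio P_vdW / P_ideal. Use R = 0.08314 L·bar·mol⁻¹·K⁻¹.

Ideal: P_ideal = nRT/V = (2.57)(0.08314)(316.2)/2.503 = 26.9926 bar
vdW: P = nRT/(V − nb) − a n²/V² = 67.5624/2.39956 − 15.4290/6.26501 = 28.1562 − 2.46273 = 25.6935 bar
Ratio = 25.6935/26.9926 = 0.9519

P_vdW / P_ideal ≈ 0.9519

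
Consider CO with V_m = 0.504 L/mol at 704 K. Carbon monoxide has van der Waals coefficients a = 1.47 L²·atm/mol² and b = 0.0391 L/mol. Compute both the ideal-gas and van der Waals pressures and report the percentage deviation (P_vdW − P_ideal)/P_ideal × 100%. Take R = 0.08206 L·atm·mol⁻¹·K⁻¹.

Ideal: P_ideal = RT/V_m = (0.08206)(704)/0.504 = 114.623 atm
vdW: P = RT/(V_m − b) − a/V_m² = 57.7702/0.464900 − 1.47/0.254016 = 124.264 − 5.78704 = 118.477 atm
% deviation = (118.477 − 114.623)/114.623 × 100% = 3.36%

3.36 %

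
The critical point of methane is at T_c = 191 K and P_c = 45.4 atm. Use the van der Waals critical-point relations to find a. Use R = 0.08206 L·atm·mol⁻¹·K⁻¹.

a ≈ 2.283 L²·atm/mol²

From T_c = 8a/(27Rb) and P_c = a/(27b²): a = 27 R² T_c²/(64 P_c).
a = 27×(0.08206)²×(191)²/(64×45.4) = 6632.7/2905.6 = 2.283 L²·atm/mol²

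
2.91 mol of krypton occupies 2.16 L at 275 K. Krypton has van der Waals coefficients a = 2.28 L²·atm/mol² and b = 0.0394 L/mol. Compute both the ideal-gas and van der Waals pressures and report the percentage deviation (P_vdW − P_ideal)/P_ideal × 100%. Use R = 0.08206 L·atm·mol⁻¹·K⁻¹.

-8.01 %

Ideal: P_ideal = nRT/V = (2.91)(0.08206)(275)/2.16 = 30.4021 atm
vdW: P = nRT/(V − nb) − a n²/V² = 65.6685/2.04535 − 19.3073/4.66560 = 32.1062 − 4.13822 = 27.9680 atm
% deviation = (27.9680 − 30.4021)/30.4021 × 100% = -8.01%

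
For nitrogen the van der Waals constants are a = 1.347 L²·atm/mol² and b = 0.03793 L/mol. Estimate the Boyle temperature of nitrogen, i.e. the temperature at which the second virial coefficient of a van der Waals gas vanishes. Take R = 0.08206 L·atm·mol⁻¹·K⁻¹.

For a van der Waals gas the second virial coefficient B₂ = b − a/(RT) vanishes at T_B = a/(Rb).
T_B = 1.347/(0.08206×0.03793) = 1.347/0.0031125 = 432.8 K

T_B ≈ 432.8 K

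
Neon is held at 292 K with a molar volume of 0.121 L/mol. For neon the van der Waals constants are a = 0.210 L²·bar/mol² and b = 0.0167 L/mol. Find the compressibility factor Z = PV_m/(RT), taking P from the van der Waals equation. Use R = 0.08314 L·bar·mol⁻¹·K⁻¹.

P = RT/(V_m − b) − a/V_m² = (0.08314)(292)/(0.121 − 0.0167) − 0.210/(0.121)²
  = 24.277/0.10430 − 14.343 = 232.76 − 14.343 = 218.42 bar
Z = PV_m/(RT) = (218.42)(0.121)/((0.08314)(292)) = 26.429/24.277 = 1.089

Z ≈ 1.089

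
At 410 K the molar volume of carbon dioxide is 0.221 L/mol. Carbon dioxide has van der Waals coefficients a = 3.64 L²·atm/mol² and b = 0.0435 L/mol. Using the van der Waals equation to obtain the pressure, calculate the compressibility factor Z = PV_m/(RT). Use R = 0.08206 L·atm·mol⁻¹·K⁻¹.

Z ≈ 0.7555

P = RT/(V_m − b) − a/V_m² = (0.08206)(410)/(0.221 − 0.0435) − 3.64/(0.221)²
  = 33.645/0.17750 − 74.528 = 189.55 − 74.528 = 115.02 atm
Z = PV_m/(RT) = (115.02)(0.221)/((0.08206)(410)) = 25.419/33.645 = 0.7555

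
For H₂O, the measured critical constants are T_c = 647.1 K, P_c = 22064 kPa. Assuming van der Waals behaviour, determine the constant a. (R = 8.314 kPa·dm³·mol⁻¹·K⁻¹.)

a ≈ 553.4 kPa·dm⁶/mol²

From T_c = 8a/(27Rb) and P_c = a/(27b²): a = 27 R² T_c²/(64 P_c).
a = 27×(8.314)²×(647.1)²/(64×22064) = 781495720/1412096 = 553.4 kPa·dm⁶/mol²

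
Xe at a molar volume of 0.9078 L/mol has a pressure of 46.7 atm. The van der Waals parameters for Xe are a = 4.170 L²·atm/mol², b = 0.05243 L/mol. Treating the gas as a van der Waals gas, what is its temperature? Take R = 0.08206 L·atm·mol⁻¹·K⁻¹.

T ≈ 539.5 K

T = (P + a/V_m²)(V_m − b)/R
P + a/V_m² = 46.7 + 4.170/(0.9078)² = 51.760 atm
V_m − b = 0.9078 − 0.05243 = 0.85537 L/mol
T = (51.760)(0.85537)/0.08206 = 539.5 K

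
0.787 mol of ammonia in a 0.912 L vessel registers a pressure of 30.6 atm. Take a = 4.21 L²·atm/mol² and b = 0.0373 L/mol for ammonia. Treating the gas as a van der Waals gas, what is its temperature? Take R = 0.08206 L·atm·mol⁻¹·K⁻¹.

T = (P + a n²/V²)(V − nb)/(nR)
P + a n²/V² = 30.6 + (4.21)(0.787)²/(0.912)² = 33.735 atm
V − nb = 0.912 − (0.787)(0.0373) = 0.88264 L
T = (33.735)(0.88264)/((0.787)(0.08206)) = 461.1 K

T ≈ 461.1 K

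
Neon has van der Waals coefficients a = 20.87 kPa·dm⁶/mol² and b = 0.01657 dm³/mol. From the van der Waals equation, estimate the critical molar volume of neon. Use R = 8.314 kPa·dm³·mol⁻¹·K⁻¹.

For a van der Waals gas, V_m,c = 3b.
V_m,c = 3×0.01657 = 0.04971 dm³/mol

V_m,c ≈ 0.04971 dm³/mol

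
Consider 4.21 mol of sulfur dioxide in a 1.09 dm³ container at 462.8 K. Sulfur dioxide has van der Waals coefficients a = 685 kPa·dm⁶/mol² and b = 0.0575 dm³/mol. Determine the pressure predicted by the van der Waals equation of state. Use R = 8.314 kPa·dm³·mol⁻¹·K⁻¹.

P ≈ 8885 kPa

P = nRT/(V − nb) − a n²/V²
nRT/(V − nb) = (4.21)(8.314)(462.8)/(1.09 − 4.21×0.0575) = 16199/0.84793 = 19104 kPa
a n²/V² = (685)(4.21)²/(1.09)² = 10219 kPa
P = 19104 − 10219 = 8885 kPa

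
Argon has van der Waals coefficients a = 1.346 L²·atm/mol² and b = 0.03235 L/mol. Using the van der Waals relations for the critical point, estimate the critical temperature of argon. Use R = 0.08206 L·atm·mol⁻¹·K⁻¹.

T_c ≈ 150.2 K

For a van der Waals gas, T_c = 8a/(27Rb).
T_c = 8×1.346/(27×0.08206×0.03235) = 10.768/0.071675 = 150.2 K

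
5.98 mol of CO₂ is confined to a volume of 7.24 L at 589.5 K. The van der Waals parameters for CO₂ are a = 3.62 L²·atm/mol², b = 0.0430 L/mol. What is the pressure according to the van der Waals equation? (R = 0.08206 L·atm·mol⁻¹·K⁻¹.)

P = nRT/(V − nb) − a n²/V²
nRT/(V − nb) = (5.98)(0.08206)(589.5)/(7.24 − 5.98×0.0430) = 289.28/6.9829 = 41.427 atm
a n²/V² = (3.62)(5.98)²/(7.24)² = 2.4696 atm
P = 41.427 − 2.4696 = 38.96 atm

P ≈ 38.96 atm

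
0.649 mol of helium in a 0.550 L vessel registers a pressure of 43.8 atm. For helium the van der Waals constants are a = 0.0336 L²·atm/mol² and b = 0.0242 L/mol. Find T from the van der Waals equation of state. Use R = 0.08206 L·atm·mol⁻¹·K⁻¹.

T = (P + a n²/V²)(V − nb)/(nR)
P + a n²/V² = 43.8 + (0.0336)(0.649)²/(0.550)² = 43.847 atm
V − nb = 0.550 − (0.649)(0.0242) = 0.53429 L
T = (43.847)(0.53429)/((0.649)(0.08206)) = 439.9 K

T ≈ 439.9 K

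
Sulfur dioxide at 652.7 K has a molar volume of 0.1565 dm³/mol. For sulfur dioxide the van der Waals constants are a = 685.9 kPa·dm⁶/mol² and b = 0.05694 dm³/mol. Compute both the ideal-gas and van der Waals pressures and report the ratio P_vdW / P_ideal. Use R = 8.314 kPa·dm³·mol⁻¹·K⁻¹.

Ideal: P_ideal = RT/V_m = (8.314)(652.7)/0.1565 = 34674.4 kPa
vdW: P = RT/(V_m − b) − a/V_m² = 5426.55/0.0995600 − 685.9/0.0244923 = 54505.3 − 28004.7 = 26500.6 kPa
Ratio = 26500.6/34674.4 = 0.7643

P_vdW / P_ideal ≈ 0.7643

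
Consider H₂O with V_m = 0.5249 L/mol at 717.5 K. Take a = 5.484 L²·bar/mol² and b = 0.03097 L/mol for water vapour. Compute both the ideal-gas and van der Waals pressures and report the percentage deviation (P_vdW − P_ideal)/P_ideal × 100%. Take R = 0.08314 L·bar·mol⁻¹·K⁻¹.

-11.24 %

Ideal: P_ideal = RT/V_m = (0.08314)(717.5)/0.5249 = 113.646 bar
vdW: P = RT/(V_m − b) − a/V_m² = 59.6530/0.493930 − 5.484/0.275520 = 120.772 − 19.9042 = 100.868 bar
% deviation = (100.868 − 113.646)/113.646 × 100% = -11.24%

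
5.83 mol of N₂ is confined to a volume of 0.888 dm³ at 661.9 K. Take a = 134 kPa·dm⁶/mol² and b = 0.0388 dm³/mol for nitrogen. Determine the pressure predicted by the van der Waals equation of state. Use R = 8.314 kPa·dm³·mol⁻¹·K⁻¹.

P ≈ 42702 kPa

P = nRT/(V − nb) − a n²/V²
nRT/(V − nb) = (5.83)(8.314)(661.9)/(0.888 − 5.83×0.0388) = 32083/0.66180 = 48478 kPa
a n²/V² = (134)(5.83)²/(0.888)² = 5775.9 kPa
P = 48478 − 5775.9 = 42702 kPa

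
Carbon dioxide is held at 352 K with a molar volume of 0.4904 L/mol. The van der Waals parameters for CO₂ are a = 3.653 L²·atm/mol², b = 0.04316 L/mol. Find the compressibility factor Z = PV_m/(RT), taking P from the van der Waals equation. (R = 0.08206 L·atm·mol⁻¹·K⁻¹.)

P = RT/(V_m − b) − a/V_m² = (0.08206)(352)/(0.4904 − 0.04316) − 3.653/(0.4904)²
  = 28.885/0.44724 − 15.190 = 64.585 − 15.190 = 49.395 atm
Z = PV_m/(RT) = (49.395)(0.4904)/((0.08206)(352)) = 24.223/28.885 = 0.8386

Z ≈ 0.8386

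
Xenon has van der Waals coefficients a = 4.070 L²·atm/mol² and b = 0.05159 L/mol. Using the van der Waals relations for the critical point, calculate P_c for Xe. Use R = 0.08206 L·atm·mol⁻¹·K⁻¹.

P_c ≈ 56.64 atm

For a van der Waals gas, P_c = a/(27b²).
P_c = 4.070/(27×(0.05159)²) = 4.070/0.071861 = 56.64 atm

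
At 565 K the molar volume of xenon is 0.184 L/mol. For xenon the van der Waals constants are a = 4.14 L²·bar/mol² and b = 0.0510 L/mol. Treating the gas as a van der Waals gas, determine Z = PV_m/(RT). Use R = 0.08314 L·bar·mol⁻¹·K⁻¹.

Z ≈ 0.9045

P = RT/(V_m − b) − a/V_m² = (0.08314)(565)/(0.184 − 0.0510) − 4.14/(0.184)²
  = 46.974/0.13300 − 122.28 = 353.19 − 122.28 = 230.91 bar
Z = PV_m/(RT) = (230.91)(0.184)/((0.08314)(565)) = 42.487/46.974 = 0.9045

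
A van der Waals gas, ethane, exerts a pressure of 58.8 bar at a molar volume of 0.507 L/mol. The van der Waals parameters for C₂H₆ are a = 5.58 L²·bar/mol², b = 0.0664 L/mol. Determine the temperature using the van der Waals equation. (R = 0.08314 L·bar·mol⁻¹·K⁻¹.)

T = (P + a/V_m²)(V_m − b)/R
P + a/V_m² = 58.8 + 5.58/(0.507)² = 80.508 bar
V_m − b = 0.507 − 0.0664 = 0.44060 L/mol
T = (80.508)(0.44060)/0.08314 = 426.7 K

T ≈ 426.7 K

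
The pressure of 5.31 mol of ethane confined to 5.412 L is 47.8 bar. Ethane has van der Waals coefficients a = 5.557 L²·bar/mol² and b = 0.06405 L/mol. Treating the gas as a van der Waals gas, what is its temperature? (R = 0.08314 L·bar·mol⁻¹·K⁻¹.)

T = (P + a n²/V²)(V − nb)/(nR)
P + a n²/V² = 47.8 + (5.557)(5.31)²/(5.412)² = 53.150 bar
V − nb = 5.412 − (5.31)(0.06405) = 5.0719 L
T = (53.150)(5.0719)/((5.31)(0.08314)) = 610.6 K

T ≈ 610.6 K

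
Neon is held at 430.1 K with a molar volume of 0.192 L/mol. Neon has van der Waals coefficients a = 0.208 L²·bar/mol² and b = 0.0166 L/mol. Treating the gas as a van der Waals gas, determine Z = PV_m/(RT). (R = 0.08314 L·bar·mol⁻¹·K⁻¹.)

P = RT/(V_m − b) − a/V_m² = (0.08314)(430.1)/(0.192 − 0.0166) − 0.208/(0.192)²
  = 35.759/0.17540 − 5.6424 = 203.87 − 5.6424 = 198.23 bar
Z = PV_m/(RT) = (198.23)(0.192)/((0.08314)(430.1)) = 38.060/35.759 = 1.064

Z ≈ 1.064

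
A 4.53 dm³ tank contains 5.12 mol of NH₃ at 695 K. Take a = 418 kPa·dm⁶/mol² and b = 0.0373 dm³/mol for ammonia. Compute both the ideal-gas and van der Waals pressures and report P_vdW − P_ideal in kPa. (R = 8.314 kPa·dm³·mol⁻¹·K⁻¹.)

Ideal: P_ideal = nRT/V = (5.12)(8.314)(695)/4.53 = 6530.80 kPa
vdW: P = nRT/(V − nb) − a n²/V² = 29584.5/4.33902 − 10957.6/20.5209 = 6818.24 − 533.973 = 6284.27 kPa
ΔP = 6284.27 − 6530.80 = -246.5 kPa

ΔP ≈ -246.5 kPa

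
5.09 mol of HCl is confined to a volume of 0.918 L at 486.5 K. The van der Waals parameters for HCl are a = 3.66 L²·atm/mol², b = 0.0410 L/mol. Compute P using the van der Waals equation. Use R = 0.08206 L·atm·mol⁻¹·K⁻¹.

P = nRT/(V − nb) − a n²/V²
nRT/(V − nb) = (5.09)(0.08206)(486.5)/(0.918 − 5.09×0.0410) = 203.20/0.70931 = 286.48 atm
a n²/V² = (3.66)(5.09)²/(0.918)² = 112.52 atm
P = 286.48 − 112.52 = 174.0 atm

P ≈ 174.0 atm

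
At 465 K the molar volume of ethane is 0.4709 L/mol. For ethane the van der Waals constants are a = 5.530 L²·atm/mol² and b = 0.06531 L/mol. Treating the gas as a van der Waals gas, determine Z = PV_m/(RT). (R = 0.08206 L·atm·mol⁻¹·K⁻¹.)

P = RT/(V_m − b) − a/V_m² = (0.08206)(465)/(0.4709 − 0.06531) − 5.530/(0.4709)²
  = 38.158/0.40559 − 24.938 = 94.080 − 24.938 = 69.142 atm
Z = PV_m/(RT) = (69.142)(0.4709)/((0.08206)(465)) = 32.559/38.158 = 0.8533

Z ≈ 0.8533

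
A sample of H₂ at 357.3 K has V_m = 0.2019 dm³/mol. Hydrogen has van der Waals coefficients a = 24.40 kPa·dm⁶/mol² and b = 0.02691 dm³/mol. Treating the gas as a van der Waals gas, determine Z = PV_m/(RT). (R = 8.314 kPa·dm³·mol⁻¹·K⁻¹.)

Z ≈ 1.113

P = RT/(V_m − b) − a/V_m² = (8.314)(357.3)/(0.2019 − 0.02691) − 24.40/(0.2019)²
  = 2970.6/0.17499 − 598.57 = 16976 − 598.57 = 16377 kPa
Z = PV_m/(RT) = (16377)(0.2019)/((8.314)(357.3)) = 3306.5/2970.6 = 1.113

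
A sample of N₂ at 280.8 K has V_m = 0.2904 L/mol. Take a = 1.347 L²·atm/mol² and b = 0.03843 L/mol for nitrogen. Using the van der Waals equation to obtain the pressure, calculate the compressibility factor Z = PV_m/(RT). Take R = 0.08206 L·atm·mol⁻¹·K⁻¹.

P = RT/(V_m − b) − a/V_m² = (0.08206)(280.8)/(0.2904 − 0.03843) − 1.347/(0.2904)²
  = 23.042/0.25197 − 15.973 = 91.447 − 15.973 = 75.474 atm
Z = PV_m/(RT) = (75.474)(0.2904)/((0.08206)(280.8)) = 21.918/23.042 = 0.9512

Z ≈ 0.9512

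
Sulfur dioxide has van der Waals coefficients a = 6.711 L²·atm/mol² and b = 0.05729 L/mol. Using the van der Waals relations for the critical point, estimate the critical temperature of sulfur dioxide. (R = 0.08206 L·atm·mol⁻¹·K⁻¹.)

For a van der Waals gas, T_c = 8a/(27Rb).
T_c = 8×6.711/(27×0.08206×0.05729) = 53.688/0.12693 = 423.0 K

T_c ≈ 423.0 K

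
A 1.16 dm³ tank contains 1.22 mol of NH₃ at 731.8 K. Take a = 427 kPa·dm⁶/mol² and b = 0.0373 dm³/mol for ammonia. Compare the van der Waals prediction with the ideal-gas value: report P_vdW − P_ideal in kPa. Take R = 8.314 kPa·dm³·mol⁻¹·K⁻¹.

Ideal: P_ideal = nRT/V = (1.22)(8.314)(731.8)/1.16 = 6398.88 kPa
vdW: P = nRT/(V − nb) − a n²/V² = 7422.71/1.11449 − 635.547/1.34560 = 6660.19 − 472.315 = 6187.88 kPa
ΔP = 6187.88 − 6398.88 = -211.0 kPa

ΔP ≈ -211.0 kPa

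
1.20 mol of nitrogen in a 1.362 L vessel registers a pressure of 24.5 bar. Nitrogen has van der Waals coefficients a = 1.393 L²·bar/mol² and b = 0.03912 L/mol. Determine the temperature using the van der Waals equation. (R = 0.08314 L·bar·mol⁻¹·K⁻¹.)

T = (P + a n²/V²)(V − nb)/(nR)
P + a n²/V² = 24.5 + (1.393)(1.20)²/(1.362)² = 25.581 bar
V − nb = 1.362 − (1.20)(0.03912) = 1.3151 L
T = (25.581)(1.3151)/((1.20)(0.08314)) = 337.2 K

T ≈ 337.2 K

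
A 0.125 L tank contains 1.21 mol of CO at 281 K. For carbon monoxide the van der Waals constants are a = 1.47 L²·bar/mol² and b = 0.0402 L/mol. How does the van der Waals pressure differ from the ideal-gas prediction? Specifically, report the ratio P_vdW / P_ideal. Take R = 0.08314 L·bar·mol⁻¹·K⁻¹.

P_vdW / P_ideal ≈ 1.028

Ideal: P_ideal = nRT/V = (1.21)(0.08314)(281)/0.125 = 226.147 bar
vdW: P = nRT/(V − nb) − a n²/V² = 28.2684/0.0763580 − 2.15223/0.0156250 = 370.209 − 137.743 = 232.466 bar
Ratio = 232.466/226.147 = 1.028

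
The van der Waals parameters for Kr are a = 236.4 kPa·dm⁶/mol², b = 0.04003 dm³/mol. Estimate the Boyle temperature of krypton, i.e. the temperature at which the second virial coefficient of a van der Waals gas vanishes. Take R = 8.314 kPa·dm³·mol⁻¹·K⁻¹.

T_B ≈ 710.3 K

For a van der Waals gas the second virial coefficient B₂ = b − a/(RT) vanishes at T_B = a/(Rb).
T_B = 236.4/(8.314×0.04003) = 236.4/0.33281 = 710.3 K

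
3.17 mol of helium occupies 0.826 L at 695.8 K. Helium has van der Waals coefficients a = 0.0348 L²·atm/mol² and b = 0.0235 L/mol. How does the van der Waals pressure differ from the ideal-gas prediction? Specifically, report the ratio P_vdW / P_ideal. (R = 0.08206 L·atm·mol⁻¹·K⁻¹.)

Ideal: P_ideal = nRT/V = (3.17)(0.08206)(695.8)/0.826 = 219.127 atm
vdW: P = nRT/(V − nb) − a n²/V² = 180.999/0.751505 − 0.349702/0.682276 = 240.849 − 0.512552 = 240.336 atm
Ratio = 240.336/219.127 = 1.097

P_vdW / P_ideal ≈ 1.097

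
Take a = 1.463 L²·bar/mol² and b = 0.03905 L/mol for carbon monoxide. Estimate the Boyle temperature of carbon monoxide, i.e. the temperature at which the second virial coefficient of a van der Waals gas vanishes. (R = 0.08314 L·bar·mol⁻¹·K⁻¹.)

T_B ≈ 450.6 K

For a van der Waals gas the second virial coefficient B₂ = b − a/(RT) vanishes at T_B = a/(Rb).
T_B = 1.463/(0.08314×0.03905) = 1.463/0.0032466 = 450.6 K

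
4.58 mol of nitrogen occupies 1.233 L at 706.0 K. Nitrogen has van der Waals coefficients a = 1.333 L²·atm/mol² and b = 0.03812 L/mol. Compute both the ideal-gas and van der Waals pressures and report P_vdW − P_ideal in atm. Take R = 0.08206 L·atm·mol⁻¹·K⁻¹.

ΔP ≈ 17.11 atm

Ideal: P_ideal = nRT/V = (4.58)(0.08206)(706.0)/1.233 = 215.198 atm
vdW: P = nRT/(V − nb) − a n²/V² = 265.339/1.05841 − 27.9615/1.52029 = 250.696 − 18.3922 = 232.304 atm
ΔP = 232.304 − 215.198 = 17.11 atm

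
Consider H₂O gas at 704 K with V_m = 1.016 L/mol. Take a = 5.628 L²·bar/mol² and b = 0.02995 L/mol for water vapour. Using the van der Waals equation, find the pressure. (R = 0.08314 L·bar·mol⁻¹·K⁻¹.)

P ≈ 53.91 bar

P = RT/(V_m − b) − a/V_m²
RT/(V_m − b) = (0.08314)(704)/(1.016 − 0.02995) = 58.531/0.98605 = 59.359 bar
a/V_m² = 5.628/(1.016)² = 5.4521 bar
P = 59.359 − 5.4521 = 53.91 bar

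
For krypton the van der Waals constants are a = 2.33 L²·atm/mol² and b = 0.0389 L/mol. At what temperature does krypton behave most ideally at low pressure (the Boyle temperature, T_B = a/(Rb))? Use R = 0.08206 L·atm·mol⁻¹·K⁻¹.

For a van der Waals gas the second virial coefficient B₂ = b − a/(RT) vanishes at T_B = a/(Rb).
T_B = 2.33/(0.08206×0.0389) = 2.33/0.0031921 = 729.9 K

T_B ≈ 729.9 K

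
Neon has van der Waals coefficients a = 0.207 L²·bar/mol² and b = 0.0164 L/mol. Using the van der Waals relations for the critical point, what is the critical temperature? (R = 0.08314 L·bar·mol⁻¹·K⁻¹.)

For a van der Waals gas, T_c = 8a/(27Rb).
T_c = 8×0.207/(27×0.08314×0.0164) = 1.6560/0.036814 = 44.98 K

T_c ≈ 44.98 K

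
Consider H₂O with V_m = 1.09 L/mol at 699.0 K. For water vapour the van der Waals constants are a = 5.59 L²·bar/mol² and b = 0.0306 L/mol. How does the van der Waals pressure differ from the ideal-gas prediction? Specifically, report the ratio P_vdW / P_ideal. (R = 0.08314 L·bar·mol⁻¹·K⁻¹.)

Ideal: P_ideal = RT/V_m = (0.08314)(699.0)/1.09 = 53.3164 bar
vdW: P = RT/(V_m − b) − a/V_m² = 58.1149/1.05940 − 5.59/1.18810 = 54.8564 − 4.70499 = 50.1514 bar
Ratio = 50.1514/53.3164 = 0.9406

P_vdW / P_ideal ≈ 0.9406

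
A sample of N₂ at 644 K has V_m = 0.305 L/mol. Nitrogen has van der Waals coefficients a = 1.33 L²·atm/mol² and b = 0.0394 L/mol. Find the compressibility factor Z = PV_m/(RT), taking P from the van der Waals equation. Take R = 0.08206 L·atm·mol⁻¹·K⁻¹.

P = RT/(V_m − b) − a/V_m² = (0.08206)(644)/(0.305 − 0.0394) − 1.33/(0.305)²
  = 52.847/0.26560 − 14.297 = 198.97 − 14.297 = 184.67 atm
Z = PV_m/(RT) = (184.67)(0.305)/((0.08206)(644)) = 56.324/52.847 = 1.066

Z ≈ 1.066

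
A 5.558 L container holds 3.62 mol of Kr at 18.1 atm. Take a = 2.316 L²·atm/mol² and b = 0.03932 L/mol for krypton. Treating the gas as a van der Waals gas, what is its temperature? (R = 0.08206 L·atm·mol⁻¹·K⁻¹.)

T ≈ 347.9 K

T = (P + a n²/V²)(V − nb)/(nR)
P + a n²/V² = 18.1 + (2.316)(3.62)²/(5.558)² = 19.082 atm
V − nb = 5.558 − (3.62)(0.03932) = 5.4157 L
T = (19.082)(5.4157)/((3.62)(0.08206)) = 347.9 K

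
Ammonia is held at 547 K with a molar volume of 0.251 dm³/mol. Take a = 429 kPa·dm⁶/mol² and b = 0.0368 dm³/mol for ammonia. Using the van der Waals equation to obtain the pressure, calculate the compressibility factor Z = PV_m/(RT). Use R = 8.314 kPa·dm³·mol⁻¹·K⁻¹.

P = RT/(V_m − b) − a/V_m² = (8.314)(547)/(0.251 − 0.0368) − 429/(0.251)²
  = 4547.8/0.21420 − 6809.4 = 21232 − 6809.4 = 14423 kPa
Z = PV_m/(RT) = (14423)(0.251)/((8.314)(547)) = 3620.2/4547.8 = 0.7960

Z ≈ 0.7960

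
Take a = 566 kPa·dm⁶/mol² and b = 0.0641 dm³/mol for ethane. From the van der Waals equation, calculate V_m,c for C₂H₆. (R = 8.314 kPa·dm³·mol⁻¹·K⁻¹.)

For a van der Waals gas, V_m,c = 3b.
V_m,c = 3×0.0641 = 0.1923 dm³/mol

V_m,c ≈ 0.1923 dm³/mol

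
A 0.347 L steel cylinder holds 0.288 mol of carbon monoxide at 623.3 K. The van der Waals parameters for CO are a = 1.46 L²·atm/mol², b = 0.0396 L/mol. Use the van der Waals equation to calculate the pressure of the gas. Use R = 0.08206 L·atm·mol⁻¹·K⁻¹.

P ≈ 42.89 atm

P = nRT/(V − nb) − a n²/V²
nRT/(V − nb) = (0.288)(0.08206)(623.3)/(0.347 − 0.288×0.0396) = 14.731/0.33560 = 43.895 atm
a n²/V² = (1.46)(0.288)²/(0.347)² = 1.0057 atm
P = 43.895 − 1.0057 = 42.89 atm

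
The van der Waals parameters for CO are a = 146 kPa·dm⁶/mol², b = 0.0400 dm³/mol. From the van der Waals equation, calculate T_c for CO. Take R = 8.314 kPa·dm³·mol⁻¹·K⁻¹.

For a van der Waals gas, T_c = 8a/(27Rb).
T_c = 8×146/(27×8.314×0.0400) = 1168.0/8.9791 = 130.1 K

T_c ≈ 130.1 K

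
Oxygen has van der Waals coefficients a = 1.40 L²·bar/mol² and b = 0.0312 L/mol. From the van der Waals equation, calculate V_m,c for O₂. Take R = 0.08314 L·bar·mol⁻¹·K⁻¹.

For a van der Waals gas, V_m,c = 3b.
V_m,c = 3×0.0312 = 0.09360 L/mol

V_m,c ≈ 0.09360 L/mol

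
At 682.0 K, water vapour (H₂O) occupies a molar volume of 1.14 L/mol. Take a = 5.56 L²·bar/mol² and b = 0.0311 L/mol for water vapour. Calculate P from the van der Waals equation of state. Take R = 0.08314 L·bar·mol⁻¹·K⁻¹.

P ≈ 46.85 bar

P = RT/(V_m − b) − a/V_m²
RT/(V_m − b) = (0.08314)(682.0)/(1.14 − 0.0311) = 56.701/1.1089 = 51.133 bar
a/V_m² = 5.56/(1.14)² = 4.2782 bar
P = 51.133 − 4.2782 = 46.85 bar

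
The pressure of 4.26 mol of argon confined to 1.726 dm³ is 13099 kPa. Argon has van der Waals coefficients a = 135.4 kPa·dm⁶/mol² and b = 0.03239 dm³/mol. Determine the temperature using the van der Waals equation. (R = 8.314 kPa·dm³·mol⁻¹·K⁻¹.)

T = (P + a n²/V²)(V − nb)/(nR)
P + a n²/V² = 13099 + (135.4)(4.26)²/(1.726)² = 13924 kPa
V − nb = 1.726 − (4.26)(0.03239) = 1.5880 dm³
T = (13924)(1.5880)/((4.26)(8.314)) = 624.3 K

T ≈ 624.3 K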